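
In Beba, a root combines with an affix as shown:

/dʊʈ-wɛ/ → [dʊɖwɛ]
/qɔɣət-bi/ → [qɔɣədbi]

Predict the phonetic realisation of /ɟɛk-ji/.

The data show regressive voicing assimilation: /ʈ/ → [ɖ] before /w/; /t/ → [d] before /b/. In each pair only voicing changes, matching the following consonant, while place and manner stay constant.
The rule targets /k/ (voiceless velar stop), which sits before the trigger /j/ (voiced).
Changing only its voicing to voiced gives [g] — the voiced velar stop.

[ɟɛgji]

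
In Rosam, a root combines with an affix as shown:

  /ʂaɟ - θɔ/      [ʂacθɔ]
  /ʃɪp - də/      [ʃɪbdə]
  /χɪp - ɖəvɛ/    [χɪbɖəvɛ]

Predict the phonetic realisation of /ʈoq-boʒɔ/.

[ʈoɢboʒɔ]

The data show regressive voicing assimilation: /ɟ/ → [c] before /θ/; /p/ → [b] before /d/; /p/ → [b] before /ɖ/. In each pair only voicing changes, matching the following consonant, while place and manner stay constant.
/q/ is a voiceless uvular stop. The following trigger /b/ is voiced, so /q/ must become voiced as well.
A voiced uvular stop is [ɢ], so the surface segment is [ɢ].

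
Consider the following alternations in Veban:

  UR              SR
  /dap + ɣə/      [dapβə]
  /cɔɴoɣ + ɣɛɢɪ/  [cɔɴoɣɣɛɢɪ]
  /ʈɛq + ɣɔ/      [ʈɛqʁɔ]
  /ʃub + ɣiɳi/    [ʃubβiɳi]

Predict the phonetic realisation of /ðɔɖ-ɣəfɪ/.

[ðɔɖʐəfɪ]

The data show progressive place assimilation: /ɣ/ → [β] after /p/; /ɣ/ → [ʁ] after /q/; /ɣ/ → [β] after /b/. In each pair only place changes, matching the preceding consonant, while manner and voice stay constant.
No alternation appears in [cɔɴoɣɣɛɢɪ]: there the adjacent consonants already agree in place (/ɣ/ and /ɣ/ are both velar), so this form is consistent with the same rule.
/ɣ/ is a voiced velar fricative. The preceding trigger /ɖ/ is retroflex, so /ɣ/ must become retroflex as well.
The voiced retroflex fricative is [ʐ], so /ɣ/ → [ʐ].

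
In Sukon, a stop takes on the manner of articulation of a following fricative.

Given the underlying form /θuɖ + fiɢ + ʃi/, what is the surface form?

/ɖ/ is a voiced retroflex stop. The following trigger /f/ is a fricative, so /ɖ/ must become a fricative as well.
Changing only its manner to fricative gives [ʐ] — the voiced retroflex fricative.
At the second juncture, /ɢ/ likewise becomes [ʁ] adjacent to /ʃ/.

[θuʐfiʁʃi]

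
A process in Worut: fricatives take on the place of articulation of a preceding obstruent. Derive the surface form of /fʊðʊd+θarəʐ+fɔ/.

/θ/ is a voiceless dental fricative. The preceding trigger /d/ is alveolar, so /θ/ must become alveolar as well.
The voiceless alveolar fricative is [s], so /θ/ → [s].
At the second juncture, /f/ likewise becomes [ʂ] adjacent to /ʐ/.

[fʊðʊdsarəʐʂɔ]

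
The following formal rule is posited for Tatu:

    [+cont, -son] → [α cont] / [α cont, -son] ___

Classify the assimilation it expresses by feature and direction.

The rule copies [cont] (continuancy) from the environment onto the target fricatives; since [±cont] encodes the stop/fricative manner contrast, the assimilating dimension is manner.
Since the environment is written before the underscore, the trigger precedes the target; the direction is progressive.

progressive manner assimilation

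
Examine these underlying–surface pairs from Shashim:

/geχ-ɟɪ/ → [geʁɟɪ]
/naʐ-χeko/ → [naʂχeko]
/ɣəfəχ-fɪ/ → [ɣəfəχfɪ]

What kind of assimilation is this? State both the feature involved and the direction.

The segment that alternates is /χ/, which surfaces as [ʁ] when adjacent to /ɟ/.
/χ/ is voiceless while /ɟ/ is voiced; the output [ʁ] is voiced, matching the trigger — so the feature that spreads is voicing.
Place and manner are unchanged, so the assimilation is partial, not total.
The same holds elsewhere in the data: /ʐ/ → [ʂ] before /χ/ (voiced → voiceless, matching voiceless) — only voicing changes, and always toward the following segment.
Nothing changes in [ɣəfəχfɪ]: there the adjacent consonants already agree in voicing (/χ/ and /f/ are both voiceless), so this form is consistent with the same rule.
Since the segment that changes precedes the conditioning segment, the assimilation is regressive.

regressive voicing assimilation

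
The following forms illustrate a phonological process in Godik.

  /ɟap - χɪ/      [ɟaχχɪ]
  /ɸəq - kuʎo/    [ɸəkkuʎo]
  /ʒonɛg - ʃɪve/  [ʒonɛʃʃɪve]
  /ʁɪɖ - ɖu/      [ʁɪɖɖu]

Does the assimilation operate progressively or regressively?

Underlying /p/ is realised as [χ] next to /χ/; /χ/ itself does not change.
The output [χ] is identical to the trigger /χ/ — every feature (place, manner, voicing) has been copied — so this is total assimilation.
The other forms behave the same way: /q/ → [k] before /k/; /g/ → [ʃ] before /ʃ/ — in each case the output is a copy of the following consonant.
In [ʁɪɖɖu] the two consonants at the boundary are already identical (/ɖ/ + /ɖ/), so the rule applies vacuously and nothing changes.
The trigger is the following segment, so the direction is regressive (anticipatory).

regressive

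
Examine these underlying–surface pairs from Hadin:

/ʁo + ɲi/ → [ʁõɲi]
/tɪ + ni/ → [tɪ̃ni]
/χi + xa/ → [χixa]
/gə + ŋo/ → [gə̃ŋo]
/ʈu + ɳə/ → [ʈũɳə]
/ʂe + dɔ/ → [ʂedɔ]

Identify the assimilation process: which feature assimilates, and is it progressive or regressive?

The vowel /o/ surfaces as nasalised [õ] next to the following nasal /ɲ/ — it has acquired the [+nasal] feature of its neighbour.
Likewise in the remaining data: /ɪ/ → [ɪ̃] before /n/; /ə/ → [ə̃] before /ŋ/; /u/ → [ũ] before /ɳ/ — each time a vowel is nasalised next to a following nasal.
No change occurs in [χixa], [ʂedɔ] because the vowel at the boundary is adjacent to an oral consonant, not a nasal (/i/ next to /x/; /e/ next to /d/).
Because the conditioning nasal is to the right of the vowel that changes, the process is regressive (anticipatory).

regressive nasality assimilation (vowel nasalisation)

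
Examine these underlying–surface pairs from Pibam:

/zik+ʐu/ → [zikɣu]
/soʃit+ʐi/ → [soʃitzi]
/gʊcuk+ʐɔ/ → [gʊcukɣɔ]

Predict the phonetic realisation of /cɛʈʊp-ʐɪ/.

The data show progressive place assimilation: /ʐ/ → [ɣ] after /k/; /ʐ/ → [z] after /t/. In each pair only place changes, matching the preceding consonant, while manner and voice stay constant.
The rule targets /ʐ/ (voiced retroflex fricative), which sits after the trigger /p/ (bilabial).
A voiced bilabial fricative is [β], so the surface segment is [β].

[cɛʈʊpβɪ]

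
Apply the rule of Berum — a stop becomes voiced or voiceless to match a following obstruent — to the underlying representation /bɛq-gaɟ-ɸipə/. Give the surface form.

[bɛɢgacɸipə]

/q/ is a voiceless uvular stop. The following trigger /g/ is voiced, so /q/ must become voiced as well.
A voiced uvular stop is [ɢ], so the surface segment is [ɢ].
The same rule applies at the second boundary: /ɟ/ → [c] next to /ɸ/.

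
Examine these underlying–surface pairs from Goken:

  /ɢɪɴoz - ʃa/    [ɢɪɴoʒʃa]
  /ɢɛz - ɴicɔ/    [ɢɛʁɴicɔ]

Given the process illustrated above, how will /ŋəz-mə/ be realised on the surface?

The data show regressive place assimilation: /z/ → [ʒ] before /ʃ/; /z/ → [ʁ] before /ɴ/. In each pair only place changes, matching the following consonant, while manner and voice stay constant.
/z/ is a voiced alveolar fricative. The following trigger /m/ is bilabial, so /z/ must become bilabial as well.
Changing only its place to bilabial gives [β] — the voiced bilabial fricative.

[ŋəβmə]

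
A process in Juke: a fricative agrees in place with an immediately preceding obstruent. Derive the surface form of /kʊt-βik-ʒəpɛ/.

/β/ is a voiced bilabial fricative. The preceding trigger /t/ is alveolar, so /β/ must become alveolar as well.
Changing only its place to alveolar gives [z] — the voiced alveolar fricative.
The same rule applies at the second boundary: /ʒ/ → [ɣ] next to /k/.

[kʊtzikɣəpɛ]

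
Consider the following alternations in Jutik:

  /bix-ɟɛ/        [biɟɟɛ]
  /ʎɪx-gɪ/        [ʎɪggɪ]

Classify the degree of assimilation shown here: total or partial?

total assimilation

Comparing underlying and surface forms, /x/ → [ɟ] is the alternation; the neighbouring /ɟ/ is constant.
The output [ɟ] is identical to the trigger /ɟ/ — every feature (place, manner, voicing) has been copied — so this is total assimilation.
The remaining alternation confirms this: /x/ → [g] before /g/ — in each case the output is a copy of the following consonant.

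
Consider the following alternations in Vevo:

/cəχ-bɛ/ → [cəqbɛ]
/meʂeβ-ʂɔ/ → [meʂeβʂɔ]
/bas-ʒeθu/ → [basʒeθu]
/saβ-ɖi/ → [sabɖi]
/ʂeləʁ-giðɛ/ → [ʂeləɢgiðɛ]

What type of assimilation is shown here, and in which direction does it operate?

regressive manner assimilation

Comparing underlying and surface forms, /χ/ → [q] is the alternation; the neighbouring /b/ is constant.
The change fricative → stop matches the manner of the following /b/, identifying this as manner assimilation.
Place and voice are unchanged, so the assimilation is partial, not total.
Checking the remaining alternations: /β/ → [b] before /ɖ/ (fricative → stop, matching a stop); /ʁ/ → [ɢ] before /g/ (fricative → stop, matching a stop) — only manner changes, and always toward the following segment.
Nothing changes in [meʂeβʂɔ], [basʒeθu]: there the adjacent consonants already agree in manner (/β/ and /ʂ/ are both fricatives; /s/ and /ʒ/ are both fricatives), so these forms are consistent with the same rule.
Since the segment that changes precedes the conditioning segment, the assimilation is regressive.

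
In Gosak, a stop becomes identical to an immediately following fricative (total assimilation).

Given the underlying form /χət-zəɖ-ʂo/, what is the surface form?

/t/ is the segment targeted by the rule; it sits immediately before /z/, so it assimilates completely and surfaces as [z].
At the second juncture, /ɖ/ likewise becomes [ʂ] adjacent to /ʂ/.

[χəzzəʂʂo]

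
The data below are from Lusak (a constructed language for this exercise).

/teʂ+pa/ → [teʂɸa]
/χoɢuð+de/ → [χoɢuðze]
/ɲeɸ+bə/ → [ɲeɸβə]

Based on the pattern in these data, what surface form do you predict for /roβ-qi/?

The data show progressive manner assimilation: /p/ → [ɸ] after /ʂ/; /d/ → [z] after /ð/; /b/ → [β] after /ɸ/. In each pair only manner changes, matching the preceding consonant, while place and voice stay constant.
The rule targets /q/ (voiceless uvular stop), which sits after the trigger /β/ (fricative).
Changing only its manner to fricative gives [χ] — the voiceless uvular fricative.

[roβχi]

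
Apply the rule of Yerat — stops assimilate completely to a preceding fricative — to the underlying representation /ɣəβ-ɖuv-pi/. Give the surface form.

[ɣəββuvvi]

/ɖ/ is the segment targeted by the rule; it sits immediately after /β/, so it assimilates completely and surfaces as [β].
At the second juncture, /p/ likewise becomes [v] adjacent to /v/.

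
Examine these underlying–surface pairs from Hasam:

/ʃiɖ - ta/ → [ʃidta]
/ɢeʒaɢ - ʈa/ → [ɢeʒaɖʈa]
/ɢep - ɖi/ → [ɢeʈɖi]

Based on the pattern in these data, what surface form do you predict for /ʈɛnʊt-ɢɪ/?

[ʈɛnʊqɢɪ]

The data show regressive place assimilation: /ɖ/ → [d] before /t/; /ɢ/ → [ɖ] before /ʈ/; /p/ → [ʈ] before /ɖ/. In each pair only place changes, matching the following consonant, while manner and voice stay constant.
The rule targets /t/ (voiceless alveolar stop), which sits before the trigger /ɢ/ (uvular).
The voiceless uvular stop is [q], so /t/ → [q].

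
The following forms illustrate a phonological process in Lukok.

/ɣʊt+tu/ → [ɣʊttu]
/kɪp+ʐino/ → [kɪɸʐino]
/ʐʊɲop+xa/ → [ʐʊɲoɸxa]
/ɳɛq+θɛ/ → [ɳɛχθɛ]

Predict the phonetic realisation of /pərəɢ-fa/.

[pərəʁfa]

The data show regressive manner assimilation: /p/ → [ɸ] before /ʐ/; /p/ → [ɸ] before /x/; /q/ → [χ] before /θ/. In each pair only manner changes, matching the following consonant, while place and voice stay constant.
Nothing changes in [ɣʊttu]: there the adjacent consonants already agree in manner (/t/ and /t/ are both stops), so this form is consistent with the same rule.
/ɢ/ is a voiced uvular stop. The following trigger /f/ is a fricative, so /ɢ/ must become a fricative as well.
Changing only its manner to fricative gives [ʁ] — the voiced uvular fricative.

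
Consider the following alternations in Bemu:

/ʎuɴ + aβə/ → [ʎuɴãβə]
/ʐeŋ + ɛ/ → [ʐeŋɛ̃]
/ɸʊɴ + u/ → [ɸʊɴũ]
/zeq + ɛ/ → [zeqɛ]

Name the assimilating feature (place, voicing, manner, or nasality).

nasality

The vowel /a/ surfaces as nasalised [ã] next to the preceding nasal /ɴ/ — it has acquired the [+nasal] feature of its neighbour.
Likewise in the remaining data: /ɛ/ → [ɛ̃] after /ŋ/; /u/ → [ũ] after /ɴ/ — each time a vowel is nasalised next to a preceding nasal.
No change occurs in [zeqɛ] because the vowel at the boundary is adjacent to an oral consonant, not a nasal (/ɛ/ next to /q/).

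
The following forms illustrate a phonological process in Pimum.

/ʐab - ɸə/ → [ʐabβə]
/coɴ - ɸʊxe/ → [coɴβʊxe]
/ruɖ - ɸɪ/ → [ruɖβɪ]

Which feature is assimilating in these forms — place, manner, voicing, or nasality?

Comparing underlying and surface forms, /ɸ/ → [β] is the alternation; the neighbouring /b/ is constant.
/ɸ/ is voiceless while /b/ is voiced; the output [β] is voiced, matching the trigger — so the feature that spreads is voicing.
The other alternating forms pattern the same way: /ɸ/ → [β] after /ɴ/ (voiceless → voiced, matching voiced); /ɸ/ → [β] after /ɖ/ (voiceless → voiced, matching voiced) — only voicing changes, and always toward the preceding segment.

voicing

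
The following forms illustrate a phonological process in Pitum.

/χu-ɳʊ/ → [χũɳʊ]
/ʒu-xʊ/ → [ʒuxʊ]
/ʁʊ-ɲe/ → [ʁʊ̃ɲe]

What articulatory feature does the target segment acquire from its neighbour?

nasality

The vowel /u/ surfaces as nasalised [ũ] next to the following nasal /ɳ/ — it has acquired the [+nasal] feature of its neighbour.
Likewise in the remaining data: /ʊ/ → [ʊ̃] before /ɲ/ — each time a vowel is nasalised next to a following nasal.
No change occurs in [ʒuxʊ] because the vowel at the boundary is adjacent to an oral consonant, not a nasal (/u/ next to /x/).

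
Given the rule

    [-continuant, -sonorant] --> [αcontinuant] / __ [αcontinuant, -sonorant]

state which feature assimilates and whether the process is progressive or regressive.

regressive manner assimilation

The shared variable α links the value of [continuant] on the target to that of the neighbouring obstruent. [continuant] distinguishes stops from fricatives — a manner-of-articulation feature — so this is manner assimilation.
Since the environment is written after the underscore, the trigger follows the target; the direction is regressive.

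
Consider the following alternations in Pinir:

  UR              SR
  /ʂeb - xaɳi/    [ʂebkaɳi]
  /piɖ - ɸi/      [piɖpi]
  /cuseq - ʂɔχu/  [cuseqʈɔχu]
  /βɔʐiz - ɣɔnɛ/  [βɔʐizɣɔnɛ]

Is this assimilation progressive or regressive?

Underlying /x/ is realised as [k] next to /b/; /b/ itself does not change.
/x/ is a fricative while /b/ is a stop; the output [k] is a stop, matching the trigger — so the feature that spreads is manner.
The same holds elsewhere in the data: /ɸ/ → [p] after /ɖ/ (fricative → stop, matching a stop); /ʂ/ → [ʈ] after /q/ (fricative → stop, matching a stop) — only manner changes, and always toward the preceding segment.
Nothing changes in [βɔʐizɣɔnɛ]: there the adjacent consonants already agree in manner (/ɣ/ and /z/ are both fricatives), so this form is consistent with the same rule.
Since the segment that changes follows the conditioning segment, the assimilation is progressive.

progressive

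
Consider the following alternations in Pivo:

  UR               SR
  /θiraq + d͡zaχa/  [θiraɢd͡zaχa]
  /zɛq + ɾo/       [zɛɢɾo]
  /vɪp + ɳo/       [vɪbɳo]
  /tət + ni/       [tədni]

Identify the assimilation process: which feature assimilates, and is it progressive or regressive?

Comparing underlying and surface forms, /q/ → [ɢ] is the alternation; the neighbouring /d͡z/ is constant.
/q/ is voiceless while /d͡z/ is voiced; the output [ɢ] is voiced, matching the trigger — so the feature that spreads is voicing.
Place and manner are unchanged, so the assimilation is partial, not total.
The same holds elsewhere in the data: /q/ → [ɢ] before /ɾ/ (voiceless → voiced, matching voiced); /p/ → [b] before /ɳ/ (voiceless → voiced, matching voiced); /t/ → [d] before /n/ (voiceless → voiced, matching voiced) — only voicing changes, and always toward the following segment.
Since the segment that changes precedes the conditioning segment, the assimilation is regressive.

regressive voicing assimilation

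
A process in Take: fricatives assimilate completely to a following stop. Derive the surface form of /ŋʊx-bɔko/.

/x/ is the segment targeted by the rule; it sits immediately before /b/, so it assimilates completely and surfaces as [b].

[ŋʊbbɔko]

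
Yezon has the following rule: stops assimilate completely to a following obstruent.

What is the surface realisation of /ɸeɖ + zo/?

/ɖ/ is the segment targeted by the rule; it sits immediately before /z/, so it assimilates completely and surfaces as [z].

[ɸezzo]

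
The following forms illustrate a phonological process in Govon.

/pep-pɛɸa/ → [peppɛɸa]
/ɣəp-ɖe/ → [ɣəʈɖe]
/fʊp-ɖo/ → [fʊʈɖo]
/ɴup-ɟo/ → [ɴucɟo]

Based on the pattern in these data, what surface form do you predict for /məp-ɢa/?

[məqɢa]

The data show regressive place assimilation: /p/ → [ʈ] before /ɖ/; /p/ → [c] before /ɟ/. In each pair only place changes, matching the following consonant, while manner and voice stay constant.
Nothing changes in [peppɛɸa]: there the adjacent consonants already agree in place (/p/ and /p/ are both bilabial), so this form is consistent with the same rule.
/p/ is a voiceless bilabial stop. The following trigger /ɢ/ is uvular, so /p/ must become uvular as well.
A voiceless uvular stop is [q], so the surface segment is [q].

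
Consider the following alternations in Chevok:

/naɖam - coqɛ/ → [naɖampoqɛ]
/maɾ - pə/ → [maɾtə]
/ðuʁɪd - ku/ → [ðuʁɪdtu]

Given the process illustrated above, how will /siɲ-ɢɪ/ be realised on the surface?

[siɲɟɪ]

The data show progressive place assimilation: /c/ → [p] after /m/; /p/ → [t] after /ɾ/; /k/ → [t] after /d/. In each pair only place changes, matching the preceding consonant, while manner and voice stay constant.
/ɢ/ is a voiced uvular stop. The preceding trigger /ɲ/ is palatal, so /ɢ/ must become palatal as well.
Changing only its place to palatal gives [ɟ] — the voiced palatal stop.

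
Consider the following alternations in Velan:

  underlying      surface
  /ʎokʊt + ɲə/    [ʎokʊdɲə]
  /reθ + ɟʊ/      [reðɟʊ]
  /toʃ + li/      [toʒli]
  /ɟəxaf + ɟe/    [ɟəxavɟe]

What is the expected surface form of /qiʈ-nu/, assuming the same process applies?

[qiɖnu]

The data show regressive voicing assimilation: /t/ → [d] before /ɲ/; /θ/ → [ð] before /ɟ/; /ʃ/ → [ʒ] before /l/; /f/ → [v] before /ɟ/. In each pair only voicing changes, matching the following consonant, while place and manner stay constant.
/ʈ/ is a voiceless retroflex stop. The following trigger /n/ is voiced, so /ʈ/ must become voiced as well.
Changing only its voicing to voiced gives [ɖ] — the voiced retroflex stop.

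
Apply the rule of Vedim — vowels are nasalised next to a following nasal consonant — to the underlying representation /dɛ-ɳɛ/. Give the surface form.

/ɛ/ sits next to the nasal /ɳ/ and is therefore nasalised to [ɛ̃].

[dɛ̃ɳɛ]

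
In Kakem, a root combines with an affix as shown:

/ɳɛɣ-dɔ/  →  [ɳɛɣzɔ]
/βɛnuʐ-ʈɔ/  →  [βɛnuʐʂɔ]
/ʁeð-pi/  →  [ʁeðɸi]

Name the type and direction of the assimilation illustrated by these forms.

progressive manner assimilation

Comparing underlying and surface forms, /d/ → [z] is the alternation; the neighbouring /ɣ/ is constant.
The change stop → fricative matches the manner of the preceding /ɣ/, identifying this as manner assimilation.
Place and voice are unchanged, so the assimilation is partial, not total.
The same holds elsewhere in the data: /ʈ/ → [ʂ] after /ʐ/ (stop → fricative, matching a fricative); /p/ → [ɸ] after /ð/ (stop → fricative, matching a fricative) — only manner changes, and always toward the preceding segment.
The trigger is the preceding segment, so the direction is progressive (perseverative).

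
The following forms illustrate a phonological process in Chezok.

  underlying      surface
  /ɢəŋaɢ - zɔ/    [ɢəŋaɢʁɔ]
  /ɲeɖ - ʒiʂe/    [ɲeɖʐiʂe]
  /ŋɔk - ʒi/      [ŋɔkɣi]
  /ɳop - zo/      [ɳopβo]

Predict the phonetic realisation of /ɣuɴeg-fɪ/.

The data show progressive place assimilation: /z/ → [ʁ] after /ɢ/; /ʒ/ → [ʐ] after /ɖ/; /ʒ/ → [ɣ] after /k/; /z/ → [β] after /p/. In each pair only place changes, matching the preceding consonant, while manner and voice stay constant.
The rule targets /f/ (voiceless labiodental fricative), which sits after the trigger /g/ (velar).
A voiceless velar fricative is [x], so the surface segment is [x].

[ɣuɴegxɪ]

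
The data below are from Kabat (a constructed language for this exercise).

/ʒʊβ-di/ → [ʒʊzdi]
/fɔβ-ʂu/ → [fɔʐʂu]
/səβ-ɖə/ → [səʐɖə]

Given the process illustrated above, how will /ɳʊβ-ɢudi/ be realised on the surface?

[ɳʊʁɢudi]

The data show regressive place assimilation: /β/ → [z] before /d/; /β/ → [ʐ] before /ʂ/; /β/ → [ʐ] before /ɖ/. In each pair only place changes, matching the following consonant, while manner and voice stay constant.
The rule targets /β/ (voiced bilabial fricative), which sits before the trigger /ɢ/ (uvular).
Changing only its place to uvular gives [ʁ] — the voiced uvular fricative.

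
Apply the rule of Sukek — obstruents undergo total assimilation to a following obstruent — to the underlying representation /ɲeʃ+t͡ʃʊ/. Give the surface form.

[ɲet͡ʃt͡ʃʊ]

/ʃ/ is the segment targeted by the rule; it sits immediately before /t͡ʃ/, so it assimilates completely and surfaces as [t͡ʃ].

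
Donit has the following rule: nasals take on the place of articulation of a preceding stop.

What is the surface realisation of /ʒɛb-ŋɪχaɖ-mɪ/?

The rule targets /ŋ/ (voiced velar nasal), which sits after the trigger /b/ (bilabial).
A voiced bilabial nasal is [m], so the surface segment is [m].
At the second juncture, /m/ likewise becomes [ɳ] adjacent to /ɖ/.

[ʒɛbmɪχaɖɳɪ]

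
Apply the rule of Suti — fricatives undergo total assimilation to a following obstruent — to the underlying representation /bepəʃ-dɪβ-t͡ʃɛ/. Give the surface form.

/ʃ/ is the segment targeted by the rule; it sits immediately before /d/, so it assimilates completely and surfaces as [d].
The same rule applies at the second boundary: /β/ → [t͡ʃ] next to /t͡ʃ/.

[bepəddɪt͡ʃt͡ʃɛ]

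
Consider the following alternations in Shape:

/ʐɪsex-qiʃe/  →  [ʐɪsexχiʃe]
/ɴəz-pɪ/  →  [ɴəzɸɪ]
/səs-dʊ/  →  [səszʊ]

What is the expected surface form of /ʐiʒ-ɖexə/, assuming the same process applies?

The data show progressive manner assimilation: /q/ → [χ] after /x/; /p/ → [ɸ] after /z/; /d/ → [z] after /s/. In each pair only manner changes, matching the preceding consonant, while place and voice stay constant.
/ɖ/ is a voiced retroflex stop. The preceding trigger /ʒ/ is a fricative, so /ɖ/ must become a fricative as well.
Changing only its manner to fricative gives [ʐ] — the voiced retroflex fricative.

[ʐiʒʐexə]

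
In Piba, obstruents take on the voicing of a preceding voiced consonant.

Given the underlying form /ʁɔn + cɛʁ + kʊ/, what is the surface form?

[ʁɔnɟɛʁgʊ]

The rule targets /c/ (voiceless palatal stop), which sits after the trigger /n/ (voiced).
A voiced palatal stop is [ɟ], so the surface segment is [ɟ].
The same rule applies at the second boundary: /k/ → [g] next to /ʁ/.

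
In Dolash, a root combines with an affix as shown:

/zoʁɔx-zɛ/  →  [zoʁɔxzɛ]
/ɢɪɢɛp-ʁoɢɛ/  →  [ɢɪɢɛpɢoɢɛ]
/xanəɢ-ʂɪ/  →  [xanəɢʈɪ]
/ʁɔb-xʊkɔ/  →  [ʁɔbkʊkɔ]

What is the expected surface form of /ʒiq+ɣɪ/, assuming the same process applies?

The data show progressive manner assimilation: /ʁ/ → [ɢ] after /p/; /ʂ/ → [ʈ] after /ɢ/; /x/ → [k] after /b/. In each pair only manner changes, matching the preceding consonant, while place and voice stay constant.
No alternation appears in [zoʁɔxzɛ]: there the adjacent consonants already agree in manner (/z/ and /x/ are both fricatives), so this form is consistent with the same rule.
/ɣ/ is a voiced velar fricative. The preceding trigger /q/ is a stop, so /ɣ/ must become a stop as well.
A voiced velar stop is [g], so the surface segment is [g].

[ʒiqgɪ]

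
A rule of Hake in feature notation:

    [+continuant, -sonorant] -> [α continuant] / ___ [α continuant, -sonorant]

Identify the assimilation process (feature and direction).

regressive manner assimilation

The shared variable α links the value of [continuant] on the target to that of the neighbouring obstruent. [continuant] distinguishes stops from fricatives — a manner-of-articulation feature — so this is manner assimilation.
Since the environment is written after the underscore, the trigger follows the target; the direction is regressive.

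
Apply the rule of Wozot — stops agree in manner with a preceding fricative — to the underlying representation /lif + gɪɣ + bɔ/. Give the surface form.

/g/ is a voiced velar stop. The preceding trigger /f/ is a fricative, so /g/ must become a fricative as well.
A voiced velar fricative is [ɣ], so the surface segment is [ɣ].
At the second juncture, /b/ likewise becomes [β] adjacent to /ɣ/.

[lifɣɪɣβɔ]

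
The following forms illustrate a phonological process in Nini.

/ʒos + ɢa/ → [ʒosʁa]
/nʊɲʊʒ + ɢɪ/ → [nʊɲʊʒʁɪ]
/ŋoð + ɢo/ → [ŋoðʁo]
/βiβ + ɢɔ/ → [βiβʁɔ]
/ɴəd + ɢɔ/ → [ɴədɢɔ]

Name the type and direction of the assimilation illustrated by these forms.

progressive manner assimilation

Underlying /ɢ/ is realised as [ʁ] next to /s/; /s/ itself does not change.
/ɢ/ is a stop while /s/ is a fricative; the output [ʁ] is a fricative, matching the trigger — so the feature that spreads is manner.
Place and voice are unchanged, so the assimilation is partial, not total.
The same holds elsewhere in the data: /ɢ/ → [ʁ] after /ʒ/ (stop → fricative, matching a fricative); /ɢ/ → [ʁ] after /ð/ (stop → fricative, matching a fricative); /ɢ/ → [ʁ] after /β/ (stop → fricative, matching a fricative) — only manner changes, and always toward the preceding segment.
No alternation appears in [ɴədɢɔ]: there the adjacent consonants already agree in manner (/ɢ/ and /d/ are both stops), so this form is consistent with the same rule.
Since the segment that changes follows the conditioning segment, the assimilation is progressive.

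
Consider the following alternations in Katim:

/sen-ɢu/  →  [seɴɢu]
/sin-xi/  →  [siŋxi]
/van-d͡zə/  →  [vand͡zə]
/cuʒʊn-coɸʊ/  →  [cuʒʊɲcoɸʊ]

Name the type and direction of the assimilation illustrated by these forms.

Comparing underlying and surface forms, /n/ → [ɴ] is the alternation; the neighbouring /ɢ/ is constant.
The change alveolar → uvular matches the place of the following /ɢ/, identifying this as place assimilation.
Manner and voice are unchanged, so the assimilation is partial, not total.
The other alternating forms pattern the same way: /n/ → [ŋ] before /x/ (alveolar → velar, matching velar); /n/ → [ɲ] before /c/ (alveolar → palatal, matching palatal) — only place changes, and always toward the following segment.
No alternation appears in [vand͡zə]: there the adjacent consonants already agree in place (/n/ and /d͡z/ are both alveolar), so this form is consistent with the same rule.
Since the segment that changes precedes the conditioning segment, the assimilation is regressive.

regressive place assimilation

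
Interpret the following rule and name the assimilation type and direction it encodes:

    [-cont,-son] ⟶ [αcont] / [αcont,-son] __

The rule copies [cont] (continuancy) from the environment onto the target stops; since [±cont] encodes the stop/fricative manner contrast, the assimilating dimension is manner.
Since the environment is written before the underscore, the trigger precedes the target; the direction is progressive.

progressive manner assimilation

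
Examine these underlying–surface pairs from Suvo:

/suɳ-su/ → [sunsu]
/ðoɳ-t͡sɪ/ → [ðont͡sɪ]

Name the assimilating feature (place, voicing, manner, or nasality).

Underlying /ɳ/ is realised as [n] next to /s/; /s/ itself does not change.
/ɳ/ is retroflex while /s/ is alveolar; the output [n] is alveolar, matching the trigger — so the feature that spreads is place.
The same holds elsewhere in the data: /ɳ/ → [n] before /t͡s/ (retroflex → alveolar, matching alveolar) — only place changes, and always toward the following segment.

place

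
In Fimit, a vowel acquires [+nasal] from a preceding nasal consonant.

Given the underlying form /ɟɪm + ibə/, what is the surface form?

[ɟɪmĩbə]

The vowel /i/ is adjacent to the preceding nasal /m/, so it acquires [+nasal] and surfaces as [ĩ].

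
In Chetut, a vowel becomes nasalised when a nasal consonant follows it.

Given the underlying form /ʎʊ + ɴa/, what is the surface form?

The vowel /ʊ/ is adjacent to the following nasal /ɴ/, so it acquires [+nasal] and surfaces as [ʊ̃].

[ʎʊ̃ɴa]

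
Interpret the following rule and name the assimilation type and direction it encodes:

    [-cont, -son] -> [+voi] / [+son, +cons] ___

The structural change is [+voi], and the conditioning segment [+son, +cons] (a sonorant consonant) is itself voiced, so the target comes to share the voicing of its neighbour — voicing assimilation.
The conditioning segment sits to the left of the focus bar, meaning the trigger precedes the segment that changes — progressive assimilation.

progressive voicing assimilation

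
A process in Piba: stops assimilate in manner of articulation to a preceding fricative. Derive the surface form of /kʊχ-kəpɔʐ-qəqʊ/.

The rule targets /k/ (voiceless velar stop), which sits after the trigger /χ/ (fricative).
The voiceless velar fricative is [x], so /k/ → [x].
The same rule applies at the second boundary: /q/ → [χ] next to /ʐ/.

[kʊχxəpɔʐχəqʊ]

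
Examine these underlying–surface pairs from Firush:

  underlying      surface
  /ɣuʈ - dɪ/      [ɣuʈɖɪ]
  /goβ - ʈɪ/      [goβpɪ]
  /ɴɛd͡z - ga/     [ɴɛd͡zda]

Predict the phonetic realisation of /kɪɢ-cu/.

The data show progressive place assimilation: /d/ → [ɖ] after /ʈ/; /ʈ/ → [p] after /β/; /g/ → [d] after /d͡z/. In each pair only place changes, matching the preceding consonant, while manner and voice stay constant.
The rule targets /c/ (voiceless palatal stop), which sits after the trigger /ɢ/ (uvular).
A voiceless uvular stop is [q], so the surface segment is [q].

[kɪɢqu]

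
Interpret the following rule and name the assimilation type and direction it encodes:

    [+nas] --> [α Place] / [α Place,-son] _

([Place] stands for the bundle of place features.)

progressive place assimilation

The rule copies the place features (abbreviated [Place]) from the environment onto the target, so the assimilating feature is place.
The conditioning segment sits to the left of the focus bar, meaning the trigger precedes the segment that changes — progressive assimilation.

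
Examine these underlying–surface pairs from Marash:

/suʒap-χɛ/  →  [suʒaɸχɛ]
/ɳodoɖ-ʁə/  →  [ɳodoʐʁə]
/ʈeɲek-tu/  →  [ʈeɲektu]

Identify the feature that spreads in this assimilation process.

manner

Underlying /p/ is realised as [ɸ] next to /χ/; /χ/ itself does not change.
/p/ is a stop while /χ/ is a fricative; the output [ɸ] is a fricative, matching the trigger — so the feature that spreads is manner.
Checking the remaining alternation: /ɖ/ → [ʐ] before /ʁ/ (stop → fricative, matching a fricative) — only manner changes, and always toward the following segment.
Nothing changes in [ʈeɲektu]: there the adjacent consonants already agree in manner (/k/ and /t/ are both stops), so this form is consistent with the same rule.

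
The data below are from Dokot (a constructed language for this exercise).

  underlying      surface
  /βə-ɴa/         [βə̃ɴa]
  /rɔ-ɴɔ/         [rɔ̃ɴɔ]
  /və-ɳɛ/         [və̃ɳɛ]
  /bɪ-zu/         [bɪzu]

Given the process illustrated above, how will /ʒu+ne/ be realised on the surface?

The data show regressive nasality assimilation (vowel nasalisation): /ə/ → [ə̃] before /ɴ/; /ɔ/ → [ɔ̃] before /ɴ/; /ə/ → [ə̃] before /ɳ/ — a vowel is nasalised by an immediately following nasal consonant.
No change occurs in [bɪzu] because the vowel at the boundary is adjacent to an oral consonant, not a nasal (/ɪ/ next to /z/).
/u/ sits next to the nasal /n/ and is therefore nasalised to [ũ].

[ʒũne]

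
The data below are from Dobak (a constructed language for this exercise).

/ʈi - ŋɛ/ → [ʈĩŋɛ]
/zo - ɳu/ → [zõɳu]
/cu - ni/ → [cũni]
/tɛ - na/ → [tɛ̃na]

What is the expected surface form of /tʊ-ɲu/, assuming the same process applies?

[tʊ̃ɲu]

The data show regressive nasality assimilation (vowel nasalisation): /i/ → [ĩ] before /ŋ/; /o/ → [õ] before /ɳ/; /u/ → [ũ] before /n/; /ɛ/ → [ɛ̃] before /n/ — a vowel is nasalised by an immediately following nasal consonant.
The vowel /ʊ/ is adjacent to the following nasal /ɲ/, so it acquires [+nasal] and surfaces as [ʊ̃].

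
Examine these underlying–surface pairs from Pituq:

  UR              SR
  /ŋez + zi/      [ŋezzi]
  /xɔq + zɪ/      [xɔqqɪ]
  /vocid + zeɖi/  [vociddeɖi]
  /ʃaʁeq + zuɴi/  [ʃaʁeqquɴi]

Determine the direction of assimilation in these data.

progressive

Comparing underlying and surface forms, /z/ → [q] is the alternation; the neighbouring /q/ is constant.
The output [q] is identical to the trigger /q/ — every feature (place, manner, voicing) has been copied — so this is total assimilation.
The remaining alternation confirms this: /z/ → [d] after /d/ — in each case the output is a copy of the preceding consonant.
In [ŋezzi] the two consonants at the boundary are already identical (/z/ + /z/), so the rule applies vacuously and nothing changes.
The trigger is the preceding segment, so the direction is progressive (perseverative).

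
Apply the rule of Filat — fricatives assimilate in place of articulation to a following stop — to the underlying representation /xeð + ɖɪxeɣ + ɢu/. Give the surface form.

The rule targets /ð/ (voiced dental fricative), which sits before the trigger /ɖ/ (retroflex).
Changing only its place to retroflex gives [ʐ] — the voiced retroflex fricative.
The same rule applies at the second boundary: /ɣ/ → [ʁ] next to /ɢ/.

[xeʐɖɪxeʁɢu]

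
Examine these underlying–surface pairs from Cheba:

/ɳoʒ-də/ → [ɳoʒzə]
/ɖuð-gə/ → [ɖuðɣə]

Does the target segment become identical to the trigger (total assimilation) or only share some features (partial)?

The segment that alternates is /d/, which surfaces as [z] when adjacent to /ʒ/.
/d/ is a stop while /ʒ/ is a fricative; the output [z] is a fricative, matching the trigger — so the feature that spreads is manner.
Place and voice are unchanged, so the assimilation is partial, not total.
The other alternating form patterns the same way: /g/ → [ɣ] after /ð/ (stop → fricative, matching a fricative) — only manner changes, and always toward the preceding segment.

partial assimilation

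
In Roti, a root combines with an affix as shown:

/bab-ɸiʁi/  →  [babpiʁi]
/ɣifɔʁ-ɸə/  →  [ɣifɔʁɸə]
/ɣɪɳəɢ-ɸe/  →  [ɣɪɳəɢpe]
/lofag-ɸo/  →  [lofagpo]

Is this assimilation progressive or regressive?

progressive

Comparing underlying and surface forms, /ɸ/ → [p] is the alternation; the neighbouring /b/ is constant.
The change fricative → stop matches the manner of the preceding /b/, identifying this as manner assimilation.
The other alternating forms pattern the same way: /ɸ/ → [p] after /ɢ/ (fricative → stop, matching a stop); /ɸ/ → [p] after /g/ (fricative → stop, matching a stop) — only manner changes, and always toward the preceding segment.
Nothing changes in [ɣifɔʁɸə]: there the adjacent consonants already agree in manner (/ɸ/ and /ʁ/ are both fricatives), so this form is consistent with the same rule.
Since the segment that changes follows the conditioning segment, the assimilation is progressive.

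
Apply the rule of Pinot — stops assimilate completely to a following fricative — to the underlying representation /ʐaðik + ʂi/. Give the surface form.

/k/ is the segment targeted by the rule; it sits immediately before /ʂ/, so it assimilates completely and surfaces as [ʂ].

[ʐaðiʂʂi]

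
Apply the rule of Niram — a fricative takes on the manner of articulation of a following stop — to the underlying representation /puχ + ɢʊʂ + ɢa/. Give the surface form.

/χ/ is a voiceless uvular fricative. The following trigger /ɢ/ is a stop, so /χ/ must become a stop as well.
The voiceless uvular stop is [q], so /χ/ → [q].
At the second juncture, /ʂ/ likewise becomes [ʈ] adjacent to /ɢ/.

[puqɢʊʈɢa]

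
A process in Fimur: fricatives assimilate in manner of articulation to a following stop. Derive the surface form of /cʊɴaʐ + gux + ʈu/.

[cʊɴaɖgukʈu]

/ʐ/ is a voiced retroflex fricative. The following trigger /g/ is a stop, so /ʐ/ must become a stop as well.
The voiced retroflex stop is [ɖ], so /ʐ/ → [ɖ].
At the second juncture, /x/ likewise becomes [k] adjacent to /ʈ/.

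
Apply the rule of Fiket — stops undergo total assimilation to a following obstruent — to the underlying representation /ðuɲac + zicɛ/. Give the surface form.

/c/ is the segment targeted by the rule; it sits immediately before /z/, so it assimilates completely and surfaces as [z].

[ðuɲazzicɛ]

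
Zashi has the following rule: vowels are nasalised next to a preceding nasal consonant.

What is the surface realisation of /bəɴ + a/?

/a/ sits next to the nasal /ɴ/ and is therefore nasalised to [ã].

[bəɴã]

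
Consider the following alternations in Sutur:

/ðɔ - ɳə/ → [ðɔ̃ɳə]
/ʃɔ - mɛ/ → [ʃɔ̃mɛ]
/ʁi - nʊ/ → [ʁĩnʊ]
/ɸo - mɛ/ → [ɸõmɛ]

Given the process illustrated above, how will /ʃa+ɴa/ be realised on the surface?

[ʃãɴa]

The data show regressive nasality assimilation (vowel nasalisation): /ɔ/ → [ɔ̃] before /ɳ/; /ɔ/ → [ɔ̃] before /m/; /i/ → [ĩ] before /n/; /o/ → [õ] before /m/ — a vowel is nasalised by an immediately following nasal consonant.
The vowel /a/ is adjacent to the following nasal /ɴ/, so it acquires [+nasal] and surfaces as [ã].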